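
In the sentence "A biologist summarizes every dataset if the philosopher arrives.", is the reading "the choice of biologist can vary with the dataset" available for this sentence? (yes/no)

Yes

The described interpretation is the *every dataset* > *a biologist* scoping.
Although there is an adjunct clause, *every dataset* is in the main clause, not inside the adjunct.
With no island boundary between them, the object can take inverse scope over the subject via ordinary QR within the clause.
The sentence is scopally ambiguous between *a biologist* > *every dataset* and *every dataset* > *a biologist*.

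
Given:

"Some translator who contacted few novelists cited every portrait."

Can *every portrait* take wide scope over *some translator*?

The RC *who contacted few novelists* is an island, but *every portrait* is not inside it — it is the matrix object, a clausemate of *some translator*.
Ordinary QR to a clause-peripheral position gives the wide-scope LF for the lower DP.

Yes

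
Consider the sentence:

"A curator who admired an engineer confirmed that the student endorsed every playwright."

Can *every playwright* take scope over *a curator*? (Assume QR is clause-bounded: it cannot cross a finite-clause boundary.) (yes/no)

No

*every playwright* sits inside the finite complement clause *that the student endorsed every playwright*.
QR is clause-bounded, so the finite complement is a scope island for the embedded quantifier.
So the wide-scope reading for *every playwright* is blocked.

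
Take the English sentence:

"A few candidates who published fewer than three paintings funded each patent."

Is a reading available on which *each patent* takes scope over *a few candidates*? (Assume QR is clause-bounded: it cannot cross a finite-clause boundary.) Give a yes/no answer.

Yes

*each patent* sits in the matrix clause, not in the relative clause on *a few candidates*.
Nothing blocks QR of the lower DP to a position above the higher one, so inverse scope is available.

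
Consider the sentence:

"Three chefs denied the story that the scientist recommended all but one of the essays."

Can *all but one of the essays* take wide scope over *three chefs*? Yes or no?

No

Structurally, *all but one of the essays* is inside the complex NP *the story that the scientist recommended all but one of the essays*.
Since the clause is the complement of a nominal head, the CNPC blocks scope extraction.
Hence only narrow scope for *all but one of the essays* (under *three chefs*) survives.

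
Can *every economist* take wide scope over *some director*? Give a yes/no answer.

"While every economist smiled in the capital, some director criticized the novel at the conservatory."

The DP *every economist* is contained in the adjunct clause *while every economist smiled in the capital*.
Adverbial clauses are not L-marked, so they are barriers for QR — the quantifier cannot escape the adjunct.
*every economist* > *some director* would require crossing that boundary, which is illicit.

No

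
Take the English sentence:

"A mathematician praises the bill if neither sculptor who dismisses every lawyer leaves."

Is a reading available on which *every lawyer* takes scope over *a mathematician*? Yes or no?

No

The DP *every lawyer* is contained in the relative clause *who dismisses every lawyer*, which is itself inside the adjunct *if neither sculptor who dismisses every lawyer leaves*.
Even if one barrier were somehow void, the other would still block QR.
Hence only narrow scope for *every lawyer* (under *a mathematician*) survives.
(Only the surface reading survives: one fixed mathematician with respect to all the relevant lawyers.)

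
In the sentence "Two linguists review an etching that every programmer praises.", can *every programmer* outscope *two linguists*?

No

*every programmer* occurs within the relative clause *that every programmer praises* modifying *an etching*.
The relative clause forms an island for QR, so the quantifier is confined to the head noun's restrictor.
So the wide-scope reading for *every programmer* is blocked.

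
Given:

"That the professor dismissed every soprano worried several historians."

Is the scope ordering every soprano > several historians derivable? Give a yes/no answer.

*every soprano* is embedded in the sentential subject *that the professor dismissed every soprano*.
Sentential subjects are islands: a quantifier inside the subject clause cannot raise over the matrix predicate.
*every soprano* is confined to the island and cannot take scope over *several historians*.

No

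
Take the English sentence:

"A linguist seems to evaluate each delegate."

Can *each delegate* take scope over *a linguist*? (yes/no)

Yes

Infinitival complements of raising predicates do not block QR; *each delegate* and *a linguist* are effectively clausemates.
With no island boundary between them, the object can take inverse scope over the subject via ordinary QR within the clause.
The sentence is scopally ambiguous between *a linguist* > *each delegate* and *each delegate* > *a linguist*.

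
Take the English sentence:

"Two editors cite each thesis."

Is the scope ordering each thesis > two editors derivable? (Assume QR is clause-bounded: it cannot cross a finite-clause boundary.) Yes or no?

Yes

*two editors* and *each thesis* are co-arguments of the matrix verb, with nothing but a clause-internal boundary between them.
Ordinary QR to a clause-peripheral position gives the wide-scope LF for the lower DP.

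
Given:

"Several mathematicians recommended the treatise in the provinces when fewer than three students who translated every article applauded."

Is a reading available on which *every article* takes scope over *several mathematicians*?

The DP *every article* is contained in the relative clause *who translated every article*, which is itself inside the adjunct *when fewer than three students who translated every article applauded*.
Nested islands: the RC island is itself inside an adjunct island, so wide scope is doubly excluded.
There is no licit LF on which *every article* c-commands *several mathematicians*.

No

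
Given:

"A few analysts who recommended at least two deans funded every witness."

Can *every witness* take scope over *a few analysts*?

*every witness* sits in the matrix clause, not in the relative clause on *a few analysts*.
Nothing blocks QR of the lower DP to a position above the higher one, so inverse scope is available.

Yes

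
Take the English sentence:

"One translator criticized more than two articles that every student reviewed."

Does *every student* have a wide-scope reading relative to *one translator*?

The DP *every student* is contained in the relative clause *that every student reviewed* modifying *more than two articles*.
Relative clauses block scope extraction: QR cannot target a position outside the modified NP.
The inverse ordering *every student* > *one translator* is therefore underivable.

No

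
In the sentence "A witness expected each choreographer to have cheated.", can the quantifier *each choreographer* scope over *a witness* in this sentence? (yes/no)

This is an ECM construction: *each choreographer* is the infinitival subject, Case-marked by the matrix verb, and the infinitive is transparent for QR.
Nothing blocks QR of the lower DP to a position above the higher one, so inverse scope is available.

Yes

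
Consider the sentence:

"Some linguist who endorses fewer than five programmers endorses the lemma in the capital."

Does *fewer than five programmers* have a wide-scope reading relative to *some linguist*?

No

The DP *fewer than five programmers* is contained in the relative clause *who endorses fewer than five programmers*.
QR out of a relative clause is ruled out by the relative-clause island constraint.
So *fewer than five programmers* cannot raise high enough to outscope *some linguist*; only the surface ordering *some linguist* > *fewer than five programmers* is available.
(Only the surface reading survives: one fixed linguist with respect to all the relevant programmers.)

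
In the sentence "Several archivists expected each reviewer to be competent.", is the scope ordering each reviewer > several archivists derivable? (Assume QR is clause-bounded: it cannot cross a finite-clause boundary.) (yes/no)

*each reviewer* is an ECM subject; ECM complements are not islands, and the embedded quantifier may take matrix scope.
With no island boundary between them, the object can take inverse scope over the subject via ordinary QR within the clause.

Yes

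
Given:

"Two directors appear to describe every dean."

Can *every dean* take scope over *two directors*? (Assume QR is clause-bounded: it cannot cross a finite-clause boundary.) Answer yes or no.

Yes

The matrix predicate is a raising verb, whose infinitival complement is not a scope island — *every dean* can QR into the matrix clause.
Clause-internal QR can adjoin the lower DP above the subject, yielding the inverse reading.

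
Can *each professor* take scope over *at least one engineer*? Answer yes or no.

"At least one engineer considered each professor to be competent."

*each professor* is an ECM subject; ECM complements are not islands, and the embedded quantifier may take matrix scope.
Nothing blocks QR of the lower DP to a position above the higher one, so inverse scope is available.

Yes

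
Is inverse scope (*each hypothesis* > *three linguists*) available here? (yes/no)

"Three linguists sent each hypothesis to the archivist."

Yes

*three linguists* and *each hypothesis* are co-arguments of the matrix verb, with nothing but a clause-internal boundary between them.
With no island boundary between them, the object can take inverse scope over the subject via ordinary QR within the clause.
The sentence is scopally ambiguous between *three linguists* > *each hypothesis* and *each hypothesis* > *three linguists*.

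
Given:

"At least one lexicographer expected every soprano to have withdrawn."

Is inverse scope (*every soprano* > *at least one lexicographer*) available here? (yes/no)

*every soprano* is an ECM subject; ECM complements are not islands, and the embedded quantifier may take matrix scope.
Clause-internal QR can adjoin the lower DP above the subject, yielding the inverse reading.

Yes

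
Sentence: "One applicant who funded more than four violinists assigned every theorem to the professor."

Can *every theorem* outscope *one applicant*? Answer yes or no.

*every theorem* is a matrix argument; only *one applicant* is modified by the relative clause *who funded more than four violinists*, so the RC island is irrelevant to the target quantifier.
Nothing blocks QR of the lower DP to a position above the higher one, so inverse scope is available.

Yes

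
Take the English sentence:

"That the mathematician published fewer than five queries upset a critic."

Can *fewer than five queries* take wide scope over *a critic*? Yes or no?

No

*fewer than five queries* occurs within the sentential subject *that the mathematician published fewer than five queries*.
Sentential subjects are islands: a quantifier inside the subject clause cannot raise over the matrix predicate.
There is no licit LF on which *fewer than five queries* c-commands *a critic*.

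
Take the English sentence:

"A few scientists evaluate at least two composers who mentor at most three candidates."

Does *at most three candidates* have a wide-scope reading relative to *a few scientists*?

The DP *at most three candidates* is contained in the relative clause *who mentor at most three candidates* modifying *at least two composers*.
QR out of a relative clause is ruled out by the relative-clause island constraint.
So *at most three candidates* cannot raise to a position above *a few scientists*.

No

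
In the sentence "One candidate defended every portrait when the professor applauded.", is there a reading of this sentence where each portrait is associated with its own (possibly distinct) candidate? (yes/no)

That reading corresponds to *every portrait* > *one candidate*.
The adjunct island is irrelevant here — *every portrait* and *one candidate* are both in the matrix clause.
Since no island is crossed, the inverse ordering is licensed alongside surface scope.
The sentence is scopally ambiguous between *one candidate* > *every portrait* and *every portrait* > *one candidate*.

Yes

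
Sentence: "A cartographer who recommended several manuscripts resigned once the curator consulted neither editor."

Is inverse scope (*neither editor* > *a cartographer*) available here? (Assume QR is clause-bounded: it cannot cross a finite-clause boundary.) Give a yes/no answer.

Structurally, *neither editor* is inside the adjunct clause *once the curator consulted neither editor*.
Since the clause is an adjunct (not a complement), the Adjunct Condition blocks QR across its edge.
So *neither editor* cannot raise high enough to outscope *a cartographer*; only the surface ordering *a cartographer* > *neither editor* is available.
(Only the surface reading survives: one fixed cartographer with respect to all the relevant editors.)

No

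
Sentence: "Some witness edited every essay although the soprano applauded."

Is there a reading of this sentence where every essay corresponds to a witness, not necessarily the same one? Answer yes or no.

Yes

The paraphrase describes the scope ordering *every essay* > *some witness*.
The adjunct island is irrelevant here — *every essay* and *some witness* are both in the matrix clause.
Ordinary QR to a clause-peripheral position gives the wide-scope LF for the lower DP.
So *every essay* > *some witness* is among the available readings.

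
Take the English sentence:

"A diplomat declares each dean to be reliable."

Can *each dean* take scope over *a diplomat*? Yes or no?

Yes

*each dean* is the subject of an ECM infinitive — the infinitival complement of an ECM verb is not a scope island, so *each dean* can raise into the matrix clause.
No island intervenes, so both surface and inverse scope are derivable.
The sentence is scopally ambiguous between *a diplomat* > *each dean* and *each dean* > *a diplomat*.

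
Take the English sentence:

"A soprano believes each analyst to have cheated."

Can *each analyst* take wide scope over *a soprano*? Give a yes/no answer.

The ECM infinitive is scope-transparent — *each analyst* is free to raise above *a soprano*.
With no island boundary between them, the object can take inverse scope over the subject via ordinary QR within the clause.

Yes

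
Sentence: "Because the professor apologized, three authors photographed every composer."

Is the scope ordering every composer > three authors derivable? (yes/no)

Although there is an adjunct clause, *every composer* is in the main clause, not inside the adjunct.
Clause-internal QR can adjoin the lower DP above the subject, yielding the inverse reading.
So *every composer* > *three authors* is among the available readings.

Yes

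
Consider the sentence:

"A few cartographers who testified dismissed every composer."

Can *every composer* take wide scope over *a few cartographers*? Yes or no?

The RC *who testified* is an island, but *every composer* is not inside it — it is the matrix object, a clausemate of *a few cartographers*.
No island intervenes, so both surface and inverse scope are derivable.
The sentence is scopally ambiguous between *a few cartographers* > *every composer* and *every composer* > *a few cartographers*.

Yes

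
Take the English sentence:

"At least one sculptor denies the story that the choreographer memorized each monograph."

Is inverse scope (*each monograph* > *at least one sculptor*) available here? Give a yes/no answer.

The DP *each monograph* is contained in the complex NP *the story that the choreographer memorized each monograph*.
Since the clause is the complement of a nominal head, the CNPC blocks scope extraction.
Hence only narrow scope for *each monograph* (under *at least one sculptor*) survives.
(Only the surface reading survives: one fixed sculptor with respect to all the relevant monographs.)

No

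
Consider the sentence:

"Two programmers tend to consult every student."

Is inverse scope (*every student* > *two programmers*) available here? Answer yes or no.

Yes

The matrix predicate is a raising verb, whose infinitival complement is not a scope island — *every student* can QR into the matrix clause.
With no island boundary between them, the object can take inverse scope over the subject via ordinary QR within the clause.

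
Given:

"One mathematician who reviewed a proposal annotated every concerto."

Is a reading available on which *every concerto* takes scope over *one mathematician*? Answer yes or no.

Yes

The relative clause *who reviewed a proposal* modifies *one mathematician*, but *every concerto* is not inside that relative clause — it is an argument of the matrix verb.
Ordinary QR to a clause-peripheral position gives the wide-scope LF for the lower DP.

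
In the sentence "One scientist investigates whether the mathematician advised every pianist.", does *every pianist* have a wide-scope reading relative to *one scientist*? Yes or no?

*every pianist* sits inside the embedded question *whether the mathematician advised every pianist*.
Embedded wh-clauses are opaque for QR, so the quantifier stays inside the question.
Hence only narrow scope for *every pianist* (under *one scientist*) survives.
(Only the surface reading survives: one fixed scientist with respect to all the relevant pianists.)

No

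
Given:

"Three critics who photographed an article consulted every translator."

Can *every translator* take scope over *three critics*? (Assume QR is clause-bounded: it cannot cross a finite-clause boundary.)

Yes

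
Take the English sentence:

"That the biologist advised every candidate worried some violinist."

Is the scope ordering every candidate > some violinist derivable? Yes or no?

*every candidate* occurs within the sentential subject *that the biologist advised every candidate*.
Clausal subjects are scope islands; QR from inside the subject into the matrix is barred.
*every candidate* is confined to the island and cannot take scope over *some violinist*.

No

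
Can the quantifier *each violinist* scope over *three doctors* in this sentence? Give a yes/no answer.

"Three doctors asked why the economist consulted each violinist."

No

The target quantifier *each violinist* is part of the embedded question *why the economist consulted each violinist*.
QR across an interrogative CP boundary is ruled out as a wh-island violation.
*each violinist* > *three doctors* would require crossing that boundary, which is illicit.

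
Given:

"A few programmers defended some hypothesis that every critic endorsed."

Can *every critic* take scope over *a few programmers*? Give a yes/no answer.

No

*every critic* occurs within the relative clause *that every critic endorsed* modifying *some hypothesis*.
A relative clause is a scope island — quantifier raising cannot cross its boundary.
*every critic* > *a few programmers* would require crossing that boundary, which is illicit.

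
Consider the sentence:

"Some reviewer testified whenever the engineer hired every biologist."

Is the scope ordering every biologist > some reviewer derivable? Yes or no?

The DP *every biologist* is contained in the adjunct clause *whenever the engineer hired every biologist*.
The adjunct-island constraint bars QR out of an adverbial clause.
There is no licit LF on which *every biologist* c-commands *some reviewer*.
(Only the surface reading survives: one fixed reviewer with respect to all the relevant biologists.)

No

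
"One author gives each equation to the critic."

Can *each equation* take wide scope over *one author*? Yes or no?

Yes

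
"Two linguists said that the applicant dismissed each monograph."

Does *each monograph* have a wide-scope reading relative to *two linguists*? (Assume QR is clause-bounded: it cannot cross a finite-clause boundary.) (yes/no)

The target quantifier *each monograph* is part of the finite complement clause *that the applicant dismissed each monograph*.
QR is clause-bounded, so the finite complement is a scope island for the embedded quantifier.
So *each monograph* cannot raise high enough to outscope *two linguists*; only the surface ordering *two linguists* > *each monograph* is available.

No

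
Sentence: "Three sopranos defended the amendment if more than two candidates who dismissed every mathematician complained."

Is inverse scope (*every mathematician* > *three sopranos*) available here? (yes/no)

No

The target quantifier *every mathematician* is part of the relative clause *who dismissed every mathematician*, which is itself inside the adjunct *if more than two candidates who dismissed every mathematician complained*.
Two island boundaries intervene — the relative clause and the adjunct. Either alone would block QR.
*every mathematician* > *three sopranos* would require crossing that boundary, which is illicit.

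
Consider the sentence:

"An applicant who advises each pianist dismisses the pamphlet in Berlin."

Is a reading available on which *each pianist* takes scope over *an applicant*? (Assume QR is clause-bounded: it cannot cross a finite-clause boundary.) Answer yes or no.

No

Structurally, *each pianist* is inside the relative clause *who advises each pianist*.
QR out of a relative clause is ruled out by the relative-clause island constraint.
So the wide-scope reading for *each pianist* is blocked.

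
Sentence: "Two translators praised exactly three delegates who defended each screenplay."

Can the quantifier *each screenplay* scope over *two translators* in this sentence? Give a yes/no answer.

*each screenplay* occurs within the relative clause *who defended each screenplay* modifying *exactly three delegates*.
Quantifiers inside a relative clause are trapped there; the RC boundary blocks QR.
So the wide-scope reading for *each screenplay* is blocked.

No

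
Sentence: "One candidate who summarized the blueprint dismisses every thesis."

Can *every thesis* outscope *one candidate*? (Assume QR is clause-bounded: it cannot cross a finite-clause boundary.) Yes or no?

The relative clause *who summarized the blueprint* modifies *one candidate*, but *every thesis* is not inside that relative clause — it is an argument of the matrix verb.
Clause-internal QR can adjoin the lower DP above the subject, yielding the inverse reading.

Yes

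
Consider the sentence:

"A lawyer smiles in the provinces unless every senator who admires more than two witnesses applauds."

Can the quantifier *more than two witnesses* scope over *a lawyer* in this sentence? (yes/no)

No

*more than two witnesses* is embedded in the relative clause *who admires more than two witnesses*, which is itself inside the adjunct *unless every senator who admires more than two witnesses applauds*.
Both the relative clause and the enclosing adjunct are scope islands; QR cannot cross either.
*more than two witnesses* is confined to the island and cannot take scope over *a lawyer*.
(Only the surface reading survives: one fixed lawyer with respect to all the relevant witnesses.)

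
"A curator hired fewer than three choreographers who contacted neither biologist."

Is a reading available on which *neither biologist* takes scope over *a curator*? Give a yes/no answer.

The target quantifier *neither biologist* is part of the relative clause *who contacted neither biologist* modifying *fewer than three choreographers*.
Relative clauses are scope islands: a quantifier cannot QR out of a relative clause to take scope in the matrix clause.
There is no licit LF on which *neither biologist* c-commands *a curator*.

No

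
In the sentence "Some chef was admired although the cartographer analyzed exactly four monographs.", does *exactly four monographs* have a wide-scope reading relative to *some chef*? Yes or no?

The DP *exactly four monographs* is contained in the adjunct clause *although the cartographer analyzed exactly four monographs*.
Scope out of an adjunct clause is unavailable: QR respects the adjunct-island constraint.
So *exactly four monographs* cannot raise to a position above *some chef*.
(Only the surface reading survives: one fixed chef with respect to all the relevant monographs.)

No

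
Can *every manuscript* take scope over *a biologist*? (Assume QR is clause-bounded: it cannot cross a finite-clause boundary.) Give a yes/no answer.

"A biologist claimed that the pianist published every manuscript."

Structurally, *every manuscript* is inside the finite complement clause *that the pianist published every manuscript*.
Under clause-bounded QR, a quantifier in an embedded finite clause cannot raise into the matrix clause.
The inverse ordering *every manuscript* > *a biologist* is therefore underivable.
(Only the surface reading survives: one fixed biologist with respect to all the relevant manuscripts.)

No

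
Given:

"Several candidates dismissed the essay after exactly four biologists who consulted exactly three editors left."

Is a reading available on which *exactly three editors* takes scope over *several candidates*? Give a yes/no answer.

No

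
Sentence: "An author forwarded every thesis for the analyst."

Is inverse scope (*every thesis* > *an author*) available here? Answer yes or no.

*every thesis* and *an author* are in the same minimal clause.
Since no island is crossed, the inverse ordering is licensed alongside surface scope.

Yes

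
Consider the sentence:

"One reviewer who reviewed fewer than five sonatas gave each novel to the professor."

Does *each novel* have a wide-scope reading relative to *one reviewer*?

Yes

The RC *who reviewed fewer than five sonatas* is an island, but *each novel* is not inside it — it is the matrix object, a clausemate of *one reviewer*.
Clause-internal QR can adjoin the lower DP above the subject, yielding the inverse reading.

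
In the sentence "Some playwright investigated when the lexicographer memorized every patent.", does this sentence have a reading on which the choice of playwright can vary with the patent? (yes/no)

No

This is the *every patent* > *some playwright* reading.
*every patent* is embedded in the embedded question *when the lexicographer memorized every patent*.
The wh-island constraint blocks QR out of an embedded interrogative.
So *every patent* cannot raise high enough to outscope *some playwright*; only the surface ordering *some playwright* > *every patent* is available.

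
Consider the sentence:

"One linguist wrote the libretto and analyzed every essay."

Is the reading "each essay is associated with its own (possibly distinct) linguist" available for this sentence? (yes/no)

The described interpretation is the *every essay* > *one linguist* scoping.
The target quantifier *every essay* is part of one conjunct of the coordinate structure (*analyzed every essay*).
Asymmetric QR out of one conjunct violates the Coordinate Structure Constraint.
So *every essay* cannot raise to a position above *one linguist*.

No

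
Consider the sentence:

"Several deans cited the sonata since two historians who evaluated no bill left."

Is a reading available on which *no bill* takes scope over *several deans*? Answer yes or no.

No

*no bill* sits inside the relative clause *who evaluated no bill*, which is itself inside the adjunct *since two historians who evaluated no bill left*.
Nested islands: the RC island is itself inside an adjunct island, so wide scope is doubly excluded.
The inverse ordering *no bill* > *several deans* is therefore underivable.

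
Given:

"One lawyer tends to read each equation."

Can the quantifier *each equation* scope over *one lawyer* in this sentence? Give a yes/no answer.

Raising constructions are monoclausal for scope purposes; *each equation* is not separated from *one lawyer* by any island.
Nothing blocks QR of the lower DP to a position above the higher one, so inverse scope is available.

Yes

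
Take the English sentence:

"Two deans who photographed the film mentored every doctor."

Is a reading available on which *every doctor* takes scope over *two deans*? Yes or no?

Yes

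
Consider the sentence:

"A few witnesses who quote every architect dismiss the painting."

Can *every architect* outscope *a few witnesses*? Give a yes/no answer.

No

*every architect* sits inside the relative clause *who quote every architect*.
QR out of a relative clause is ruled out by the relative-clause island constraint.
The inverse ordering *every architect* > *a few witnesses* is therefore underivable.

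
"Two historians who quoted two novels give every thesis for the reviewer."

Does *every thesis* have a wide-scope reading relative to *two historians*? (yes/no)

*every thesis* sits in the matrix clause, not in the relative clause on *two historians*.
Nothing blocks QR of the lower DP to a position above the higher one, so inverse scope is available.
Both orderings are possible: *two historians* > *every thesis* and *every thesis* > *two historians*.

Yes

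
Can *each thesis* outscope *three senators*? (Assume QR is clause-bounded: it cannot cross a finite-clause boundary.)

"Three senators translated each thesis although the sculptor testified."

Yes

*each thesis* is a matrix argument; the adjunct is an island but the target quantifier is outside it.
Nothing blocks QR of the lower DP to a position above the higher one, so inverse scope is available.
The sentence is scopally ambiguous between *three senators* > *each thesis* and *each thesis* > *three senators*.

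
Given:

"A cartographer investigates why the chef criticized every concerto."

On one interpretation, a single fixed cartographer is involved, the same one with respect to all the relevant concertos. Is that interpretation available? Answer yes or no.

The described interpretation is the *a cartographer* > *every concerto* scoping.
Nothing needs to raise for *a cartographer* > *every concerto*, so no island constraint is at stake.

Yes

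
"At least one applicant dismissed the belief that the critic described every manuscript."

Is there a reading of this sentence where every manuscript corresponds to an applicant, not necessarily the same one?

This is the *every manuscript* > *at least one applicant* reading.
Structurally, *every manuscript* is inside the complex NP *the belief that the critic described every manuscript*.
A that-clause complement to a noun is an island; QR cannot cross the NP boundary.
So *every manuscript* cannot raise high enough to outscope *at least one applicant*; only the surface ordering *at least one applicant* > *every manuscript* is available.

No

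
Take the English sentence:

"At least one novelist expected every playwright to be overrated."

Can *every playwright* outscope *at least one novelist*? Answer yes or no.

Yes

*every playwright* is the subject of an ECM infinitive — the infinitival complement of an ECM verb is not a scope island, so *every playwright* can raise into the matrix clause.
Since no island is crossed, the inverse ordering is licensed alongside surface scope.
The sentence is scopally ambiguous between *at least one novelist* > *every playwright* and *every playwright* > *at least one novelist*.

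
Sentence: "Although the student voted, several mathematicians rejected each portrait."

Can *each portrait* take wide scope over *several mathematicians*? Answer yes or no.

Although there is an adjunct clause, *each portrait* is in the main clause, not inside the adjunct.
Ordinary QR to a clause-peripheral position gives the wide-scope LF for the lower DP.
The sentence is scopally ambiguous between *several mathematicians* > *each portrait* and *each portrait* > *several mathematicians*.

Yes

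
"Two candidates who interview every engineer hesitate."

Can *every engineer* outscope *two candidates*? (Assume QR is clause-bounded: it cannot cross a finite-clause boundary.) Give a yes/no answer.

Structurally, *every engineer* is inside the relative clause *who interview every engineer*.
Quantifiers inside a relative clause are trapped there; the RC boundary blocks QR.
So the wide-scope reading for *every engineer* is blocked.

No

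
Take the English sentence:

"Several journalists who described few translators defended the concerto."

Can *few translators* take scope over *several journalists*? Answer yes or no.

No

The target quantifier *few translators* is part of the relative clause *who described few translators*.
Relative clauses block scope extraction: QR cannot target a position outside the modified NP.
The inverse ordering *few translators* > *several journalists* is therefore underivable.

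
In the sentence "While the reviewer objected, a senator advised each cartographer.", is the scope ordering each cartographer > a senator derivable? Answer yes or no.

Yes

The adjunct island is irrelevant here — *each cartographer* and *a senator* are both in the matrix clause.
No island intervenes, so both surface and inverse scope are derivable.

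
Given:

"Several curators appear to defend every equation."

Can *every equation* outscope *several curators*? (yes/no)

Yes

The matrix predicate is a raising verb, whose infinitival complement is not a scope island — *every equation* can QR into the matrix clause.
Nothing blocks QR of the lower DP to a position above the higher one, so inverse scope is available.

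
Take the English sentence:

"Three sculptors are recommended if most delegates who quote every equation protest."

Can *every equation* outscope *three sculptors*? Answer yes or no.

No

The target quantifier *every equation* is part of the relative clause *who quote every equation*, which is itself inside the adjunct *if most delegates who quote every equation protest*.
Two island boundaries intervene — the relative clause and the adjunct. Either alone would block QR.
So *every equation* cannot raise high enough to outscope *three sculptors*; only the surface ordering *three sculptors* > *every equation* is available.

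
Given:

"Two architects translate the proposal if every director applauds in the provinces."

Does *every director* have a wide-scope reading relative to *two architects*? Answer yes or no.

No

*every director* occurs within the adjunct clause *if every director applauds in the provinces*.
Adverbial clauses are not L-marked, so they are barriers for QR — the quantifier cannot escape the adjunct.
Hence only narrow scope for *every director* (under *two architects*) survives.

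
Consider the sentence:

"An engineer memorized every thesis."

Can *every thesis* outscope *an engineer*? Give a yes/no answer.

Yes

*every thesis* and *an engineer* are in the same minimal clause.
Since no island is crossed, the inverse ordering is licensed alongside surface scope.
The sentence is scopally ambiguous between *an engineer* > *every thesis* and *every thesis* > *an engineer*.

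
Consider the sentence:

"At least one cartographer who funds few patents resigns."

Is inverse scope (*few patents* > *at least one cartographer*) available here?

No

*few patents* sits inside the relative clause *who funds few patents*.
A relative clause is a scope island — quantifier raising cannot cross its boundary.
So *few patents* cannot raise high enough to outscope *at least one cartographer*; only the surface ordering *at least one cartographer* > *few patents* is available.
(Only the surface reading survives: one fixed cartographer with respect to all the relevant patents.)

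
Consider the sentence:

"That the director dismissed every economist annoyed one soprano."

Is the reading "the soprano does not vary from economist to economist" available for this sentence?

That reading corresponds to *one soprano* > *every economist*.
*one soprano* is a matrix-clause argument and can take scope within the matrix clause over the constituent containing *every economist*, so *one soprano* > *every economist* needs no island-crossing movement and is available.

Yes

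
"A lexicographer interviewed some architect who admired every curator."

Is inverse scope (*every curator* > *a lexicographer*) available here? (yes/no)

No

The DP *every curator* is contained in the relative clause *who admired every curator* modifying *some architect*.
Relative clauses are scope islands: a quantifier cannot QR out of a relative clause to take scope in the matrix clause.
So the wide-scope reading for *every curator* is blocked.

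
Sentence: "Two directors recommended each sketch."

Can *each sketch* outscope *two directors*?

Yes

*each sketch* is the matrix object and *two directors* the matrix subject; the two are clausemates.
QR within a single clause is free, so the lower quantifier may take scope over the higher one.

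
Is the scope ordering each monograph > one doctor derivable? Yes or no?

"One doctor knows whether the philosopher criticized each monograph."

No

*each monograph* sits inside the embedded question *whether the philosopher criticized each monograph*.
Embedded questions are wh-islands: a quantifier inside an indirect question cannot QR into the matrix clause.
The inverse ordering *each monograph* > *one doctor* is therefore underivable.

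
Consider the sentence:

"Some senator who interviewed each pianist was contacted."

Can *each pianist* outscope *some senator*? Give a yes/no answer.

Structurally, *each pianist* is inside the relative clause *who interviewed each pianist*.
A relative clause is a scope island — quantifier raising cannot cross its boundary.
There is no licit LF on which *each pianist* c-commands *some senator*.

No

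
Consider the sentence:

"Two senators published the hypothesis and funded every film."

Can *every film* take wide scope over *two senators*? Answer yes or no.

The target quantifier *every film* is part of one conjunct of the coordinate structure (*funded every film*).
A quantifier cannot raise out of one conjunct of a coordination across the whole coordinate structure — the CSC applies to QR.
*every film* > *two senators* would require crossing that boundary, which is illicit.

No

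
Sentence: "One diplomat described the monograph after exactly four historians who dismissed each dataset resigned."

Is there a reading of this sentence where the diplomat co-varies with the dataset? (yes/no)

The described interpretation is the *each dataset* > *one diplomat* scoping.
*each dataset* occurs within the relative clause *who dismissed each dataset*, which is itself inside the adjunct *after exactly four historians who dismissed each dataset resigned*.
Two island boundaries intervene — the relative clause and the adjunct. Either alone would block QR.
The inverse ordering *each dataset* > *one diplomat* is therefore underivable.

No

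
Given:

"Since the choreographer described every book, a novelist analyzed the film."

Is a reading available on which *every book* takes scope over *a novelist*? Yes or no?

No

*every book* occurs within the adjunct clause *since the choreographer described every book*.
Adverbial clauses are not L-marked, so they are barriers for QR — the quantifier cannot escape the adjunct.
The ordering *every book* > *a novelist* is therefore underivable.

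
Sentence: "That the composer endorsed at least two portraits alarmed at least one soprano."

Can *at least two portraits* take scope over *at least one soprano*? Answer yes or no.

The DP *at least two portraits* is contained in the sentential subject *that the composer endorsed at least two portraits*.
Subjects — clausal subjects included — are islands for extraction, and QR is no exception.
So the wide-scope reading for *at least two portraits* is blocked.

No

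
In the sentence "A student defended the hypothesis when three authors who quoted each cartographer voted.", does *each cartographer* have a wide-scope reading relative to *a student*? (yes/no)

No

*each cartographer* sits inside the relative clause *who quoted each cartographer*, which is itself inside the adjunct *when three authors who quoted each cartographer voted*.
Even if one barrier were somehow void, the other would still block QR.
*each cartographer* > *a student* would require crossing that boundary, which is illicit.
(Only the surface reading survives: one fixed student with respect to all the relevant cartographers.)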